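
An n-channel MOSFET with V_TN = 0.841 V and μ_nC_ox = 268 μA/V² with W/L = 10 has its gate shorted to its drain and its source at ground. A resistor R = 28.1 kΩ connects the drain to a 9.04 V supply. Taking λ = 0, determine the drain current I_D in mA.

I_D = 0.276 mA

With gate tied to drain, V_GS = V_DS ≥ V_GS − V_TN, so the device is in saturation.
k_n = μ_nC_ox · (W/L) = 2.68 mA/V².
KCL at the drain: ½ k_n (V_GS − V_TN)² = (V_DD − V_GS)/R.
Let x = V_GS − 0.841. Then 37.7 x² + x − 8.199 = 0, giving x = 0.454 V (positive root), so V_GS = 1.29 V.
I_D = (V_DD − V_GS)/R = (9.04 − 1.29) / 28.1 = 0.276 mA.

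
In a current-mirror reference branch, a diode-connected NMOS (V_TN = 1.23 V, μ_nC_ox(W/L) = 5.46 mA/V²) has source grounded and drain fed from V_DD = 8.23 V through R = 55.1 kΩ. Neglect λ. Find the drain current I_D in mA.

With gate tied to drain, V_GS = V_DS ≥ V_GS − V_TN, so the device is in saturation.
KCL at the drain: ½ k_n (V_GS − V_TN)² = (V_DD − V_GS)/R.
Let x = V_GS − 1.23. Then 150 x² + x − 7 = 0, giving x = 0.212 V (positive root), so V_GS = 1.44 V.
I_D = (V_DD − V_GS)/R = (8.23 − 1.44) / 55.1 = 0.123 mA.

I_D = 0.123 mA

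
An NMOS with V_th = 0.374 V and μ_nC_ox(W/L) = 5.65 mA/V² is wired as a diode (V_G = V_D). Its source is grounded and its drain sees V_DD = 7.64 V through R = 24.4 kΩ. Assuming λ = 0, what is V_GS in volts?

With gate tied to drain, V_GS = V_DS ≥ V_GS − V_th, so the device is in saturation.
KCL at the drain: ½ k_n (V_GS − V_th)² = (V_DD − V_GS)/R.
Let x = V_GS − 0.374. Then 68.9 x² + x − 7.266 = 0, giving x = 0.317 V (positive root), so V_GS = 0.691 V.
I_D = (V_DD − V_GS)/R = (7.64 − 0.691) / 24.4 = 0.285 mA.

V_GS = 0.691 V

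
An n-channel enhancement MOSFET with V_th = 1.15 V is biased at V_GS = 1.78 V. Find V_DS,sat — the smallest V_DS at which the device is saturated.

The boundary between triode and saturation is V_DS = V_GS − V_th = V_ov.
V_ov = 1.78 − 1.15 = 0.63 V.

V_DS,sat = 0.630 V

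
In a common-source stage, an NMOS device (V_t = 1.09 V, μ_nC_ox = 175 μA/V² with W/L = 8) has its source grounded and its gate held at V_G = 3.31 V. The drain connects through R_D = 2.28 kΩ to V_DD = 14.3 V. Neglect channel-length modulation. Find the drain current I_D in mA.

I_D = 3.45 mA

V_GS = V_G = 3.31 V, so V_ov = 3.31 − 1.09 = 2.22 V.
k_n = μ_nC_ox · (W/L) = 1.4 mA/V².
Assume saturation: I_D = ½ k_n V_ov² = 0.5 × 1.4 × 2.22² = 3.45 mA, giving V_DS = V_DD − I_D R_D = 14.3 − 3.45 × 2.28 = 6.43 V.
V_DS = 6.43 V ≥ V_ov = 2.22 V, confirming saturation.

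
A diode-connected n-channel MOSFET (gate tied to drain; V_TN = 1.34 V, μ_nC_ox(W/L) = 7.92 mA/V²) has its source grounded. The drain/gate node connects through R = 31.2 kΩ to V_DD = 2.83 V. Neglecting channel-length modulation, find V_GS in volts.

V_GS = 1.45 V

With gate tied to drain, V_GS = V_DS ≥ V_GS − V_TN, so the device is in saturation.
KCL at the drain: ½ k_n (V_GS − V_TN)² = (V_DD − V_GS)/R.
Let x = V_GS − 1.34. Then 124 x² + x − 1.49 = 0, giving x = 0.106 V (positive root), so V_GS = 1.45 V.
I_D = (V_DD − V_GS)/R = (2.83 − 1.45) / 31.2 = 0.0444 mA.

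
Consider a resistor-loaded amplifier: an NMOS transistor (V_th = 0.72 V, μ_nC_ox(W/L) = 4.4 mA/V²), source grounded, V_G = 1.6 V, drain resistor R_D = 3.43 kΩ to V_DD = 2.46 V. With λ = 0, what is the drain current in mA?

V_GS = V_G = 1.6 V, so V_ov = 1.6 − 0.72 = 0.88 V.
Assume saturation: I_D = ½ k_n V_ov² = 0.5 × 4.4 × 0.88² = 1.7 mA, giving V_DS = V_DD − I_D R_D = 2.46 − 1.7 × 3.43 = -3.38 V.
But -3.38 V < V_ov = 0.88 V, so the device is actually in triode.
In triode I_D = k_n[V_ov V_DS − ½ V_DS²] and I_D = (V_DD − V_DS)/R_D. Equating: 7.55 V_DS² − 14.28 V_DS + 2.46 = 0, giving V_DS = 0.192 V (the root below V_ov).
I_D = (2.46 − 0.192) / 3.43 = 0.661 mA.

I_D = 0.661 mA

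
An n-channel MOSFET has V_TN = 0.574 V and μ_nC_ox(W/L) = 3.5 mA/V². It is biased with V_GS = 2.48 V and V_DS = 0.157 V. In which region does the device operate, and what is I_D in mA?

Triode; I_D = 1.00 mA

V_ov = V_GS − V_TN = 2.48 − 0.574 = 1.91 V.
Since V_DS = 0.157 V < V_ov = 1.91 V, the device is in the triode region.
I_D = k_n [V_ov · V_DS − ½ V_DS²] = 3.5 × [1.91 × 0.157 − 0.5 × 0.157²] = 1 mA.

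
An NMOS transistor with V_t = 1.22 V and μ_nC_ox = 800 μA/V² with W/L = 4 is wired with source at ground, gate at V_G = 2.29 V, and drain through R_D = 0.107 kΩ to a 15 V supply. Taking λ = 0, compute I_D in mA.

I_D = 1.83 mA

V_GS = V_G = 2.29 V, so V_ov = 2.29 − 1.22 = 1.07 V.
k_n = μ_nC_ox · (W/L) = 3.2 mA/V².
Assume saturation: I_D = ½ k_n V_ov² = 0.5 × 3.2 × 1.07² = 1.83 mA, giving V_DS = V_DD − I_D R_D = 15 − 1.83 × 0.107 = 14.8 V.
V_DS = 14.8 V ≥ V_ov = 1.07 V, confirming saturation.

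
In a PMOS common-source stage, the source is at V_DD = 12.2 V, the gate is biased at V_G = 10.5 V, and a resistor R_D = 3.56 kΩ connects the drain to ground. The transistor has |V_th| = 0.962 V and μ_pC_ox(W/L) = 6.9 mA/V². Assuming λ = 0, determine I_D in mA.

I_D = 1.88 mA

V_SG = V_DD − V_G = 12.2 − 10.5 = 1.7 V, so V_ov = 1.7 − 0.962 = 0.738 V.
Assume saturation: I_D = ½ k_p V_ov² = 0.5 × 6.9 × 0.738² = 1.88 mA, giving V_SD = V_DD − I_D R_D = 12.2 − 1.88 × 3.56 = 5.51 V.
V_SD = 5.51 V ≥ V_ov = 0.738 V, confirming saturation.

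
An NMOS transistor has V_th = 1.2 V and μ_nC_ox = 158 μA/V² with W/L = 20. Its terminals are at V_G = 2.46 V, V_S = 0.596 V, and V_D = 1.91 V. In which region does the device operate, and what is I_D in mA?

V_GS = V_G − V_S = 2.46 − 0.596 = 1.86 V; V_DS = V_D − V_S = 1.91 − 0.596 = 1.31 V.
k_n = μ_nC_ox · (W/L) = 3.16 mA/V².
V_ov = V_GS − V_th = 1.86 − 1.2 = 0.664 V.
Since V_DS = 1.31 V ≥ V_ov = 0.664 V, the device is in saturation.
I_D = ½ k_n V_ov² = 0.5 × 3.16 × 0.664² = 0.697 mA.

Saturation; I_D = 0.697 mA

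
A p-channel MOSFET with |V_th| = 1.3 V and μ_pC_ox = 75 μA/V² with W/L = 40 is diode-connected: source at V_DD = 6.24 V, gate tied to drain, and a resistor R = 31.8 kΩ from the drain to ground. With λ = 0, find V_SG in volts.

With gate tied to drain, V_SG = V_SD ≥ V_SG − |V_th|, so the device is in saturation.
k_p = μ_pC_ox · (W/L) = 3 mA/V².
KCL at the drain: ½ k_p (V_SG − |V_th|)² = (V_DD − V_SG)/R.
Let x = V_SG − 1.3. Then 47.7 x² + x − 4.94 = 0, giving x = 0.312 V (positive root), so V_SG = 1.61 V.
I_D = (V_DD − V_SG)/R = (6.24 − 1.61) / 31.8 = 0.146 mA.

V_SG = 1.61 V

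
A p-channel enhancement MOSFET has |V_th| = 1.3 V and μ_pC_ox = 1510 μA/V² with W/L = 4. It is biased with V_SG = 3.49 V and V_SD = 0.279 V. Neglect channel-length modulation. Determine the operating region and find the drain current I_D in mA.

k_p = μ_pC_ox · (W/L) = 6.04 mA/V².
V_ov = V_SG − |V_th| = 3.49 − 1.3 = 2.19 V.
Since V_SD = 0.279 V < V_ov = 2.19 V, the device is in the triode region.
I_D = k_p [V_ov · V_SD − ½ V_SD²] = 6.04 × [2.19 × 0.279 − 0.5 × 0.279²] = 3.46 mA.

Triode; I_D = 3.46 mA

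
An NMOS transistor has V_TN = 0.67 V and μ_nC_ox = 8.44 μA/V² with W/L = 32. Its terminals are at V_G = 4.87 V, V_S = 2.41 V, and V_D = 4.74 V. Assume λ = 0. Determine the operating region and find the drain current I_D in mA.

Saturation; I_D = 0.433 mA

V_GS = V_G − V_S = 4.87 − 2.41 = 2.46 V; V_DS = V_D − V_S = 4.74 − 2.41 = 2.33 V.
k_n = μ_nC_ox · (W/L) = 0.2701 mA/V².
V_ov = V_GS − V_TN = 2.46 − 0.67 = 1.79 V.
Since V_DS = 2.33 V ≥ V_ov = 1.79 V, the device is in saturation.
I_D = ½ k_n V_ov² = 0.5 × 0.2701 × 1.79² = 0.433 mA.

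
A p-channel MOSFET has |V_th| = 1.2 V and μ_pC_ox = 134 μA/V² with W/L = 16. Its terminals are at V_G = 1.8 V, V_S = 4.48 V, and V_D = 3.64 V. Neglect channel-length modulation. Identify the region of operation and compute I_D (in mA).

V_SG = V_S − V_G = 4.48 − 1.8 = 2.68 V; V_SD = V_S − V_D = 4.48 − 3.64 = 0.84 V.
k_p = μ_pC_ox · (W/L) = 2.144 mA/V².
V_ov = V_SG − |V_th| = 2.68 − 1.2 = 1.48 V.
Since V_SD = 0.84 V < V_ov = 1.48 V, the device is in the triode region.
I_D = k_p [V_ov · V_SD − ½ V_SD²] = 2.144 × [1.48 × 0.84 − 0.5 × 0.84²] = 1.91 mA.

Triode; I_D = 1.91 mA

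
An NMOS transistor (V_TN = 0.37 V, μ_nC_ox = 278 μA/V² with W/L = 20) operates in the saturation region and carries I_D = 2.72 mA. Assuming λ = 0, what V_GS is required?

k_n = μ_nC_ox · (W/L) = 5.56 mA/V².
In saturation I_D = ½ k_n (V_GS − V_TN)², so V_GS − V_TN = √(2 I_D / k_n) = √(2 × 2.72 / 5.56) = 0.989 V.
V_GS = 0.37 + 0.989 = 1.36 V.

V_GS = 1.36 V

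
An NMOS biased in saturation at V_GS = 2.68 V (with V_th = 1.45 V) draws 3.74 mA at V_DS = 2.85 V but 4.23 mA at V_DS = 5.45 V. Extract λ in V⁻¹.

With V_GS fixed, I_D ∝ (1 + λ V_DS) in saturation, so I_D2/I_D1 = (1 + λ V_DS2)/(1 + λ V_DS1).
4.23/3.74 = 1.131 = (1 + 5.45 λ)/(1 + 2.85 λ).
Solving: λ (I_D1 V_DS2 − I_D2 V_DS1) = I_D2 − I_D1, so λ = (4.23 − 3.74) / (3.74 × 5.45 − 4.23 × 2.85) = 0.49 / 8.33 = 0.0588 V⁻¹.

λ = 0.0588 V⁻¹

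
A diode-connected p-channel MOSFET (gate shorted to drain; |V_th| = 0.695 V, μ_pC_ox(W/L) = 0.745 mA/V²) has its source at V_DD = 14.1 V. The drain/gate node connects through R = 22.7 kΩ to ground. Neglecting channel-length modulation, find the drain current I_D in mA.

I_D = 0.538 mA

With gate tied to drain, V_SG = V_SD ≥ V_SG − |V_th|, so the device is in saturation.
KCL at the drain: ½ k_p (V_SG − |V_th|)² = (V_DD − V_SG)/R.
Let x = V_SG − 0.695. Then 8.46 x² + x − 13.4 = 0, giving x = 1.2 V (positive root), so V_SG = 1.9 V.
I_D = (V_DD − V_SG)/R = (14.1 − 1.9) / 22.7 = 0.538 mA.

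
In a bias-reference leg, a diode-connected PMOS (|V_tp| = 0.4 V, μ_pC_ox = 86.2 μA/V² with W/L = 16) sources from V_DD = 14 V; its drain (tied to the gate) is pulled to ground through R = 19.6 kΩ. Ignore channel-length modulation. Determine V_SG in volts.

V_SG = 1.37 V

With gate tied to drain, V_SG = V_SD ≥ V_SG − |V_tp|, so the device is in saturation.
k_p = μ_pC_ox · (W/L) = 1.379 mA/V².
KCL at the drain: ½ k_p (V_SG − |V_tp|)² = (V_DD − V_SG)/R.
Let x = V_SG − 0.4. Then 13.5 x² + x − 13.6 = 0, giving x = 0.967 V (positive root), so V_SG = 1.37 V.
I_D = (V_DD − V_SG)/R = (14 − 1.37) / 19.6 = 0.645 mA.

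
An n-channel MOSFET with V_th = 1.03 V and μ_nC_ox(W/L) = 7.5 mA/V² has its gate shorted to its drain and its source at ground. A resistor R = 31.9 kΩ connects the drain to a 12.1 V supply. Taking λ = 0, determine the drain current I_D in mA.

With gate tied to drain, V_GS = V_DS ≥ V_GS − V_th, so the device is in saturation.
KCL at the drain: ½ k_n (V_GS − V_th)² = (V_DD − V_GS)/R.
Let x = V_GS − 1.03. Then 120 x² + x − 11.07 = 0, giving x = 0.3 V (positive root), so V_GS = 1.33 V.
I_D = (V_DD − V_GS)/R = (12.1 − 1.33) / 31.9 = 0.338 mA.

I_D = 0.338 mA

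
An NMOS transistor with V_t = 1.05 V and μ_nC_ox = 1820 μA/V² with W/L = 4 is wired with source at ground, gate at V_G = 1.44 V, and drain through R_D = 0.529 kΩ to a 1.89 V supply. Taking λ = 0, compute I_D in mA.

V_GS = V_G = 1.44 V, so V_ov = 1.44 − 1.05 = 0.39 V.
k_n = μ_nC_ox · (W/L) = 7.28 mA/V².
Assume saturation: I_D = ½ k_n V_ov² = 0.5 × 7.28 × 0.39² = 0.554 mA, giving V_DS = V_DD − I_D R_D = 1.89 − 0.554 × 0.529 = 1.6 V.
V_DS = 1.6 V ≥ V_ov = 0.39 V, confirming saturation.

I_D = 0.554 mA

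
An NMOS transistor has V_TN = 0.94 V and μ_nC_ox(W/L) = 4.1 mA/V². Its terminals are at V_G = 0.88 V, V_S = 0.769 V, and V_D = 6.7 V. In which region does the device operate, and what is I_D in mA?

Cutoff; I_D = 0 mA

V_GS = V_G − V_S = 0.88 − 0.769 = 0.111 V; V_DS = V_D − V_S = 6.7 − 0.769 = 5.93 V.
V_GS = 0.111 V < V_TN = 0.94 V, so the transistor is in cutoff.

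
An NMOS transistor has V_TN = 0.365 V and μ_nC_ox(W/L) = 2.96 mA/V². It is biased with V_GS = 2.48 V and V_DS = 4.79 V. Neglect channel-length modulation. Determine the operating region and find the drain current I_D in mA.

Saturation; I_D = 6.62 mA

V_ov = V_GS − V_TN = 2.48 − 0.365 = 2.12 V.
Since V_DS = 4.79 V ≥ V_ov = 2.12 V, the device is in saturation.
I_D = ½ k_n V_ov² = 0.5 × 2.96 × 2.12² = 6.62 mA.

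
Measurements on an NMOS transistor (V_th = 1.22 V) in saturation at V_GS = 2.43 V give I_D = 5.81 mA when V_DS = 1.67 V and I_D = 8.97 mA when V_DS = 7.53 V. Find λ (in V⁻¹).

With V_GS fixed, I_D ∝ (1 + λ V_DS) in saturation, so I_D2/I_D1 = (1 + λ V_DS2)/(1 + λ V_DS1).
8.97/5.81 = 1.544 = (1 + 7.53 λ)/(1 + 1.67 λ).
Solving: λ (I_D1 V_DS2 − I_D2 V_DS1) = I_D2 − I_D1, so λ = (8.97 − 5.81) / (5.81 × 7.53 − 8.97 × 1.67) = 3.16 / 28.8 = 0.11 V⁻¹.

λ = 0.110 V⁻¹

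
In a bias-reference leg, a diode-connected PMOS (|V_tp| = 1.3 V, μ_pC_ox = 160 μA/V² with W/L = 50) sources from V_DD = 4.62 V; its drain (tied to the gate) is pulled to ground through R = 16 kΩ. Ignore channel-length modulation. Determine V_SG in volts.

V_SG = 1.52 V

With gate tied to drain, V_SG = V_SD ≥ V_SG − |V_tp|, so the device is in saturation.
k_p = μ_pC_ox · (W/L) = 8 mA/V².
KCL at the drain: ½ k_p (V_SG − |V_tp|)² = (V_DD − V_SG)/R.
Let x = V_SG − 1.3. Then 64 x² + x − 3.32 = 0, giving x = 0.22 V (positive root), so V_SG = 1.52 V.
I_D = (V_DD − V_SG)/R = (4.62 − 1.52) / 16 = 0.194 mA.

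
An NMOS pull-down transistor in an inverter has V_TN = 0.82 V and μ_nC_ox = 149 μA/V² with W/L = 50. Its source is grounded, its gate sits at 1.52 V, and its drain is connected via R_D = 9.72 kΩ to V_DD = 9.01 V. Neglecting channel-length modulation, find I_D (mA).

V_GS = V_G = 1.52 V, so V_ov = 1.52 − 0.82 = 0.7 V.
k_n = μ_nC_ox · (W/L) = 7.45 mA/V².
Assume saturation: I_D = ½ k_n V_ov² = 0.5 × 7.45 × 0.7² = 1.83 mA, giving V_DS = V_DD − I_D R_D = 9.01 − 1.83 × 9.72 = -8.73 V.
But -8.73 V < V_ov = 0.7 V, so the device is actually in triode.
In triode I_D = k_n[V_ov V_DS − ½ V_DS²] and I_D = (V_DD − V_DS)/R_D. Equating: 36.2 V_DS² − 51.69 V_DS + 9.01 = 0, giving V_DS = 0.203 V (the root below V_ov).
I_D = (9.01 − 0.203) / 9.72 = 0.906 mA.

I_D = 0.906 mA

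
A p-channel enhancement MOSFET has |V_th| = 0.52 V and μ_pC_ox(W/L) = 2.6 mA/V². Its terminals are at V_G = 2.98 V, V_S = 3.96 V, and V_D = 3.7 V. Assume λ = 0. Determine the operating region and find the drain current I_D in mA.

V_SG = V_S − V_G = 3.96 − 2.98 = 0.98 V; V_SD = V_S − V_D = 3.96 − 3.7 = 0.26 V.
V_ov = V_SG − |V_th| = 0.98 − 0.52 = 0.46 V.
Since V_SD = 0.26 V < V_ov = 0.46 V, the device is in the triode region.
I_D = k_p [V_ov · V_SD − ½ V_SD²] = 2.6 × [0.46 × 0.26 − 0.5 × 0.26²] = 0.223 mA.

Triode; I_D = 0.223 mA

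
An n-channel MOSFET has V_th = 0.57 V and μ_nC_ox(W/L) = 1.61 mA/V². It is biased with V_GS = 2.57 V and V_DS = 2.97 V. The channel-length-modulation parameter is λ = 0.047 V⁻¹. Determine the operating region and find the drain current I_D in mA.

V_ov = V_GS − V_th = 2.57 − 0.57 = 2 V.
Since V_DS = 2.97 V ≥ V_ov = 2 V, the device is in saturation.
I_D = ½ k_n V_ov² (1 + λ V_DS) = 0.5 × 1.61 × 2² × (1 + 0.047 × 2.97) = 3.67 mA.

Saturation; I_D = 3.67 mA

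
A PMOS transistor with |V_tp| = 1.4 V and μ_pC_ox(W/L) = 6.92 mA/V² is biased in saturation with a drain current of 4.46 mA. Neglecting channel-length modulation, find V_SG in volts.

V_SG = 2.54 V

In saturation I_D = ½ k_p (V_SG − |V_tp|)², so V_SG − |V_tp| = √(2 I_D / k_p) = √(2 × 4.46 / 6.92) = 1.14 V.
V_SG = 1.4 + 1.14 = 2.54 V.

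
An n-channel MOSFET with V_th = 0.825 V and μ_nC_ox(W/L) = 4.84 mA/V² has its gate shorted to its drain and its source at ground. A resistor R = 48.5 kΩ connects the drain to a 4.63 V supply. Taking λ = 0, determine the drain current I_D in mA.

With gate tied to drain, V_GS = V_DS ≥ V_GS − V_th, so the device is in saturation.
KCL at the drain: ½ k_n (V_GS − V_th)² = (V_DD − V_GS)/R.
Let x = V_GS − 0.825. Then 117 x² + x − 3.805 = 0, giving x = 0.176 V (positive root), so V_GS = 1 V.
I_D = (V_DD − V_GS)/R = (4.63 − 1) / 48.5 = 0.0748 mA.

I_D = 0.0748 mA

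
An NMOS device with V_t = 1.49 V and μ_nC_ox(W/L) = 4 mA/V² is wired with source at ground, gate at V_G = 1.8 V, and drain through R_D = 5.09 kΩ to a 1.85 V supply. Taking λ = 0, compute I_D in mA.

I_D = 0.192 mA

V_GS = V_G = 1.8 V, so V_ov = 1.8 − 1.49 = 0.31 V.
Assume saturation: I_D = ½ k_n V_ov² = 0.5 × 4 × 0.31² = 0.192 mA, giving V_DS = V_DD − I_D R_D = 1.85 − 0.192 × 5.09 = 0.872 V.
V_DS = 0.872 V ≥ V_ov = 0.31 V, confirming saturation.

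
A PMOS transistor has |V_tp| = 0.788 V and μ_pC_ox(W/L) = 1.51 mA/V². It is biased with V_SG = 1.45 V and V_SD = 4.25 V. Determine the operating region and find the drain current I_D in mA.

Saturation; I_D = 0.331 mA

V_ov = V_SG − |V_tp| = 1.45 − 0.788 = 0.662 V.
Since V_SD = 4.25 V ≥ V_ov = 0.662 V, the device is in saturation.
I_D = ½ k_p V_ov² = 0.5 × 1.51 × 0.662² = 0.331 mA.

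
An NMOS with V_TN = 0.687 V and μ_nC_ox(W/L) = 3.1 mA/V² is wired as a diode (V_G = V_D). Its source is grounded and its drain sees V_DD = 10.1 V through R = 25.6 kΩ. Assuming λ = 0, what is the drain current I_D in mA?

I_D = 0.349 mA

With gate tied to drain, V_GS = V_DS ≥ V_GS − V_TN, so the device is in saturation.
KCL at the drain: ½ k_n (V_GS − V_TN)² = (V_DD − V_GS)/R.
Let x = V_GS − 0.687. Then 39.7 x² + x − 9.413 = 0, giving x = 0.475 V (positive root), so V_GS = 1.16 V.
I_D = (V_DD − V_GS)/R = (10.1 − 1.16) / 25.6 = 0.349 mA.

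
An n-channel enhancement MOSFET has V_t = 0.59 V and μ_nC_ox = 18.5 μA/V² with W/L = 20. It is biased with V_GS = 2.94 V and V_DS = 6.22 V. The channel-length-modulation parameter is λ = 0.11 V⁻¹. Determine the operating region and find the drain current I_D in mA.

k_n = μ_nC_ox · (W/L) = 0.37 mA/V².
V_ov = V_GS − V_t = 2.94 − 0.59 = 2.35 V.
Since V_DS = 6.22 V ≥ V_ov = 2.35 V, the device is in saturation.
I_D = ½ k_n V_ov² (1 + λ V_DS) = 0.5 × 0.37 × 2.35² × (1 + 0.11 × 6.22) = 1.72 mA.

Saturation; I_D = 1.72 mA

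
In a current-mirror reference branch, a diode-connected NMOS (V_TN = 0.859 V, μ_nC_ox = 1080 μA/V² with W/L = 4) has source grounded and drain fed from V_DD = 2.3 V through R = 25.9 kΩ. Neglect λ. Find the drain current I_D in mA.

With gate tied to drain, V_GS = V_DS ≥ V_GS − V_TN, so the device is in saturation.
k_n = μ_nC_ox · (W/L) = 4.32 mA/V².
KCL at the drain: ½ k_n (V_GS − V_TN)² = (V_DD − V_GS)/R.
Let x = V_GS − 0.859. Then 55.9 x² + x − 1.441 = 0, giving x = 0.152 V (positive root), so V_GS = 1.01 V.
I_D = (V_DD − V_GS)/R = (2.3 − 1.01) / 25.9 = 0.0498 mA.

I_D = 0.0498 mA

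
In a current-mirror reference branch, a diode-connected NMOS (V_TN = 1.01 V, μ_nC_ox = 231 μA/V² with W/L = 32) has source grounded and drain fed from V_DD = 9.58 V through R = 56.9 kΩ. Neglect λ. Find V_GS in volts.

With gate tied to drain, V_GS = V_DS ≥ V_GS − V_TN, so the device is in saturation.
k_n = μ_nC_ox · (W/L) = 7.392 mA/V².
KCL at the drain: ½ k_n (V_GS − V_TN)² = (V_DD − V_GS)/R.
Let x = V_GS − 1.01. Then 210 x² + x − 8.57 = 0, giving x = 0.2 V (positive root), so V_GS = 1.21 V.
I_D = (V_DD − V_GS)/R = (9.58 − 1.21) / 56.9 = 0.147 mA.

V_GS = 1.21 V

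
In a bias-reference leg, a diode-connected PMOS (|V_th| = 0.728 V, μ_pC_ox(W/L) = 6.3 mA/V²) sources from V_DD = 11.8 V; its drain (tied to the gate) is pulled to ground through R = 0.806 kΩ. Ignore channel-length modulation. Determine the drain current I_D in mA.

I_D = 11.4 mA

With gate tied to drain, V_SG = V_SD ≥ V_SG − |V_th|, so the device is in saturation.
KCL at the drain: ½ k_p (V_SG − |V_th|)² = (V_DD − V_SG)/R.
Let x = V_SG − 0.728. Then 2.54 x² + x − 11.07 = 0, giving x = 1.9 V (positive root), so V_SG = 2.63 V.
I_D = (V_DD − V_SG)/R = (11.8 − 2.63) / 0.806 = 11.4 mA.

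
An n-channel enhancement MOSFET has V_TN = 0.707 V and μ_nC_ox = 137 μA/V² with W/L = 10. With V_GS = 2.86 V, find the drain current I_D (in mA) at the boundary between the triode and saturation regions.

At the boundary V_DS = V_ov = V_GS − V_TN = 2.86 − 0.707 = 2.15 V.
k_n = μ_nC_ox · (W/L) = 1.37 mA/V².
I_D = ½ k_n V_ov² = 0.5 × 1.37 × 2.15² = 3.18 mA.

I_D = 3.18 mA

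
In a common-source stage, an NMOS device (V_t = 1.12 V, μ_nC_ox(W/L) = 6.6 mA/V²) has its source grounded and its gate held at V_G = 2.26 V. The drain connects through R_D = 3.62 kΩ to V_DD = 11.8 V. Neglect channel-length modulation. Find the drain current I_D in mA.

V_GS = V_G = 2.26 V, so V_ov = 2.26 − 1.12 = 1.14 V.
Assume saturation: I_D = ½ k_n V_ov² = 0.5 × 6.6 × 1.14² = 4.29 mA, giving V_DS = V_DD − I_D R_D = 11.8 − 4.29 × 3.62 = -3.73 V.
But -3.73 V < V_ov = 1.14 V, so the device is actually in triode.
In triode I_D = k_n[V_ov V_DS − ½ V_DS²] and I_D = (V_DD − V_DS)/R_D. Equating: 11.9 V_DS² − 28.24 V_DS + 11.8 = 0, giving V_DS = 0.542 V (the root below V_ov).
I_D = (11.8 − 0.542) / 3.62 = 3.11 mA.

I_D = 3.11 mA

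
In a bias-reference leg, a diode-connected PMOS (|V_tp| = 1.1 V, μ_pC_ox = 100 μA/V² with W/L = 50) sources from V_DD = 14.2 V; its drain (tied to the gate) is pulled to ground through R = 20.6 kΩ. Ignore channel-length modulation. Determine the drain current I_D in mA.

I_D = 0.612 mA

With gate tied to drain, V_SG = V_SD ≥ V_SG − |V_tp|, so the device is in saturation.
k_p = μ_pC_ox · (W/L) = 5 mA/V².
KCL at the drain: ½ k_p (V_SG − |V_tp|)² = (V_DD − V_SG)/R.
Let x = V_SG − 1.1. Then 51.5 x² + x − 13.1 = 0, giving x = 0.495 V (positive root), so V_SG = 1.59 V.
I_D = (V_DD − V_SG)/R = (14.2 − 1.59) / 20.6 = 0.612 mA.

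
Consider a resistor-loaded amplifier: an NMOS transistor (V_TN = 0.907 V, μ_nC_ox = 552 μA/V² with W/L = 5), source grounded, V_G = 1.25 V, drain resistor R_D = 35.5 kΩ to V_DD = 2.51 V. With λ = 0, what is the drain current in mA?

I_D = 0.0684 mA

V_GS = V_G = 1.25 V, so V_ov = 1.25 − 0.907 = 0.343 V.
k_n = μ_nC_ox · (W/L) = 2.76 mA/V².
Assume saturation: I_D = ½ k_n V_ov² = 0.5 × 2.76 × 0.343² = 0.162 mA, giving V_DS = V_DD − I_D R_D = 2.51 − 0.162 × 35.5 = -3.25 V.
But -3.25 V < V_ov = 0.343 V, so the device is actually in triode.
In triode I_D = k_n[V_ov V_DS − ½ V_DS²] and I_D = (V_DD − V_DS)/R_D. Equating: 49 V_DS² − 34.61 V_DS + 2.51 = 0, giving V_DS = 0.0821 V (the root below V_ov).
I_D = (2.51 − 0.0821) / 35.5 = 0.0684 mA.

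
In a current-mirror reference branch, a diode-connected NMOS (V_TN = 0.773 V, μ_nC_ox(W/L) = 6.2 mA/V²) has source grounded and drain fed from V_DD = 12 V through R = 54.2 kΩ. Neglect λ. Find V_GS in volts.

V_GS = 1.03 V

With gate tied to drain, V_GS = V_DS ≥ V_GS − V_TN, so the device is in saturation.
KCL at the drain: ½ k_n (V_GS − V_TN)² = (V_DD − V_GS)/R.
Let x = V_GS − 0.773. Then 168 x² + x − 11.23 = 0, giving x = 0.256 V (positive root), so V_GS = 1.03 V.
I_D = (V_DD − V_GS)/R = (12 − 1.03) / 54.2 = 0.202 mA.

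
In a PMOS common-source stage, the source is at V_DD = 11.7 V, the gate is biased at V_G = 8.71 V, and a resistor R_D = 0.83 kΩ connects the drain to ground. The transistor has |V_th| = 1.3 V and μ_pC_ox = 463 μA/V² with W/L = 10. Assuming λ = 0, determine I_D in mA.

V_SG = V_DD − V_G = 11.7 − 8.71 = 2.99 V, so V_ov = 2.99 − 1.3 = 1.69 V.
k_p = μ_pC_ox · (W/L) = 4.63 mA/V².
Assume saturation: I_D = ½ k_p V_ov² = 0.5 × 4.63 × 1.69² = 6.61 mA, giving V_SD = V_DD − I_D R_D = 11.7 − 6.61 × 0.83 = 6.21 V.
V_SD = 6.21 V ≥ V_ov = 1.69 V, confirming saturation.

I_D = 6.61 mA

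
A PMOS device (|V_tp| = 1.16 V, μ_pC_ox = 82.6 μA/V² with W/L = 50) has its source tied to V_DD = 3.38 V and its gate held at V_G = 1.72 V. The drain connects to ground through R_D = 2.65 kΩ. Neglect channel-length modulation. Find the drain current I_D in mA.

I_D = 0.516 mA

V_SG = V_DD − V_G = 3.38 − 1.72 = 1.66 V, so V_ov = 1.66 − 1.16 = 0.5 V.
k_p = μ_pC_ox · (W/L) = 4.13 mA/V².
Assume saturation: I_D = ½ k_p V_ov² = 0.5 × 4.13 × 0.5² = 0.516 mA, giving V_SD = V_DD − I_D R_D = 3.38 − 0.516 × 2.65 = 2.01 V.
V_SD = 2.01 V ≥ V_ov = 0.5 V, confirming saturation.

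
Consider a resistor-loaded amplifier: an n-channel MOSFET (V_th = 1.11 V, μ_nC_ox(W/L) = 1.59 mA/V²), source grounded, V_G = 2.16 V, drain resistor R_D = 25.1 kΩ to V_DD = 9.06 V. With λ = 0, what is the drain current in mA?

V_GS = V_G = 2.16 V, so V_ov = 2.16 − 1.11 = 1.05 V.
Assume saturation: I_D = ½ k_n V_ov² = 0.5 × 1.59 × 1.05² = 0.876 mA, giving V_DS = V_DD − I_D R_D = 9.06 − 0.876 × 25.1 = -12.9 V.
But -12.9 V < V_ov = 1.05 V, so the device is actually in triode.
In triode I_D = k_n[V_ov V_DS − ½ V_DS²] and I_D = (V_DD − V_DS)/R_D. Equating: 20 V_DS² − 42.9 V_DS + 9.06 = 0, giving V_DS = 0.237 V (the root below V_ov).
I_D = (9.06 − 0.237) / 25.1 = 0.351 mA.

I_D = 0.351 mA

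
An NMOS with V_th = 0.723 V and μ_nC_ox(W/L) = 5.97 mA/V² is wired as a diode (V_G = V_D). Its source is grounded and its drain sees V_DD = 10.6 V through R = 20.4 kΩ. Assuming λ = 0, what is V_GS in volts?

With gate tied to drain, V_GS = V_DS ≥ V_GS − V_th, so the device is in saturation.
KCL at the drain: ½ k_n (V_GS − V_th)² = (V_DD − V_GS)/R.
Let x = V_GS − 0.723. Then 60.9 x² + x − 9.877 = 0, giving x = 0.395 V (positive root), so V_GS = 1.12 V.
I_D = (V_DD − V_GS)/R = (10.6 − 1.12) / 20.4 = 0.465 mA.

V_GS = 1.12 V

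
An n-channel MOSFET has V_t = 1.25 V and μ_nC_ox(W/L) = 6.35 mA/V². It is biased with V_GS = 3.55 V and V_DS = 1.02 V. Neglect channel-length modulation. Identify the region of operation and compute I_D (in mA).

Triode; I_D = 11.6 mA

V_ov = V_GS − V_t = 3.55 − 1.25 = 2.3 V.
Since V_DS = 1.02 V < V_ov = 2.3 V, the device is in the triode region.
I_D = k_n [V_ov · V_DS − ½ V_DS²] = 6.35 × [2.3 × 1.02 − 0.5 × 1.02²] = 11.6 mA.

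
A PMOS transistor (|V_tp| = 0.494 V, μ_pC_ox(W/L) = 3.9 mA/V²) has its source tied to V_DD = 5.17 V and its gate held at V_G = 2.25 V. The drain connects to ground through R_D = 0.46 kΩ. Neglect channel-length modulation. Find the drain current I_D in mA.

V_SG = V_DD − V_G = 5.17 − 2.25 = 2.92 V, so V_ov = 2.92 − 0.494 = 2.43 V.
Assume saturation: I_D = ½ k_p V_ov² = 0.5 × 3.9 × 2.43² = 11.5 mA, giving V_SD = V_DD − I_D R_D = 5.17 − 11.5 × 0.46 = -0.109 V.
But -0.109 V < V_ov = 2.43 V, so the device is actually in triode.
In triode I_D = k_p[V_ov V_SD − ½ V_SD²] and I_D = (V_DD − V_SD)/R_D. Equating: 0.897 V_SD² − 5.352 V_SD + 5.17 = 0, giving V_SD = 1.21 V (the root below V_ov).
I_D = (5.17 − 1.21) / 0.46 = 8.6 mA.

I_D = 8.60 mA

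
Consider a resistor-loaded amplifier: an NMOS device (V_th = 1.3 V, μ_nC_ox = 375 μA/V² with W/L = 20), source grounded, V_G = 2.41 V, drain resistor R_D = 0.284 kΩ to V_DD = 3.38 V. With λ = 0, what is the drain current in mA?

I_D = 4.62 mA

V_GS = V_G = 2.41 V, so V_ov = 2.41 − 1.3 = 1.11 V.
k_n = μ_nC_ox · (W/L) = 7.5 mA/V².
Assume saturation: I_D = ½ k_n V_ov² = 0.5 × 7.5 × 1.11² = 4.62 mA, giving V_DS = V_DD − I_D R_D = 3.38 − 4.62 × 0.284 = 2.07 V.
V_DS = 2.07 V ≥ V_ov = 1.11 V, confirming saturation.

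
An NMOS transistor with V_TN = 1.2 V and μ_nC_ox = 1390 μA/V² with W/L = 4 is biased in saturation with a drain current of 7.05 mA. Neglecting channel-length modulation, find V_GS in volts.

V_GS = 2.79 V

k_n = μ_nC_ox · (W/L) = 5.56 mA/V².
In saturation I_D = ½ k_n (V_GS − V_TN)², so V_GS − V_TN = √(2 I_D / k_n) = √(2 × 7.05 / 5.56) = 1.59 V.
V_GS = 1.2 + 1.59 = 2.79 V.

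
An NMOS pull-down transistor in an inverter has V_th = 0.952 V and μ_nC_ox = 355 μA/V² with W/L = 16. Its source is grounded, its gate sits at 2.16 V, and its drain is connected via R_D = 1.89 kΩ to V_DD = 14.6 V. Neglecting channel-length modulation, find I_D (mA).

V_GS = V_G = 2.16 V, so V_ov = 2.16 − 0.952 = 1.21 V.
k_n = μ_nC_ox · (W/L) = 5.68 mA/V².
Assume saturation: I_D = ½ k_n V_ov² = 0.5 × 5.68 × 1.21² = 4.14 mA, giving V_DS = V_DD − I_D R_D = 14.6 − 4.14 × 1.89 = 6.77 V.
V_DS = 6.77 V ≥ V_ov = 1.21 V, confirming saturation.

I_D = 4.14 mA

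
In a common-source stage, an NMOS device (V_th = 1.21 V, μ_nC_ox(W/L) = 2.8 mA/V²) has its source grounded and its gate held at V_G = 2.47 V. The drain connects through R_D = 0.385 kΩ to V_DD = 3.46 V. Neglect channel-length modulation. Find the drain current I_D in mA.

V_GS = V_G = 2.47 V, so V_ov = 2.47 − 1.21 = 1.26 V.
Assume saturation: I_D = ½ k_n V_ov² = 0.5 × 2.8 × 1.26² = 2.22 mA, giving V_DS = V_DD − I_D R_D = 3.46 − 2.22 × 0.385 = 2.6 V.
V_DS = 2.6 V ≥ V_ov = 1.26 V, confirming saturation.

I_D = 2.22 mA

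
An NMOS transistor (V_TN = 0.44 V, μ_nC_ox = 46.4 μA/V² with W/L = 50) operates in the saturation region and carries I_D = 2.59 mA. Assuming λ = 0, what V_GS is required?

k_n = μ_nC_ox · (W/L) = 2.32 mA/V².
In saturation I_D = ½ k_n (V_GS − V_TN)², so V_GS − V_TN = √(2 I_D / k_n) = √(2 × 2.59 / 2.32) = 1.49 V.
V_GS = 0.44 + 1.49 = 1.93 V.

V_GS = 1.93 V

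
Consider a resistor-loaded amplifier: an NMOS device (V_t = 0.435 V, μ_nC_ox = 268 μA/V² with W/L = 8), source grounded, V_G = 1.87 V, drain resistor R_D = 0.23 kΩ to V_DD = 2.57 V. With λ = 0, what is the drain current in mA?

V_GS = V_G = 1.87 V, so V_ov = 1.87 − 0.435 = 1.44 V.
k_n = μ_nC_ox · (W/L) = 2.144 mA/V².
Assume saturation: I_D = ½ k_n V_ov² = 0.5 × 2.144 × 1.44² = 2.21 mA, giving V_DS = V_DD − I_D R_D = 2.57 − 2.21 × 0.23 = 2.06 V.
V_DS = 2.06 V ≥ V_ov = 1.44 V, confirming saturation.

I_D = 2.21 mA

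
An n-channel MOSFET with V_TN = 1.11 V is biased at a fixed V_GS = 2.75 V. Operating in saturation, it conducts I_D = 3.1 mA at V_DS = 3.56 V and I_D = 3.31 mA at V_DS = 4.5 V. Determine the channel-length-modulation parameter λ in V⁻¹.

With V_GS fixed, I_D ∝ (1 + λ V_DS) in saturation, so I_D2/I_D1 = (1 + λ V_DS2)/(1 + λ V_DS1).
3.31/3.1 = 1.068 = (1 + 4.5 λ)/(1 + 3.56 λ).
Solving: λ (I_D1 V_DS2 − I_D2 V_DS1) = I_D2 − I_D1, so λ = (3.31 − 3.1) / (3.1 × 4.5 − 3.31 × 3.56) = 0.21 / 2.17 = 0.0969 V⁻¹.

λ = 0.0969 V⁻¹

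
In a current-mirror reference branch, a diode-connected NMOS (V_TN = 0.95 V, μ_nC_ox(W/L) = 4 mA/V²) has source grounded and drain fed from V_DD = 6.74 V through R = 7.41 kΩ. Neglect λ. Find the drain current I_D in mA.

I_D = 0.701 mA

With gate tied to drain, V_GS = V_DS ≥ V_GS − V_TN, so the device is in saturation.
KCL at the drain: ½ k_n (V_GS − V_TN)² = (V_DD − V_GS)/R.
Let x = V_GS − 0.95. Then 14.8 x² + x − 5.79 = 0, giving x = 0.592 V (positive root), so V_GS = 1.54 V.
I_D = (V_DD − V_GS)/R = (6.74 − 1.54) / 7.41 = 0.701 mA.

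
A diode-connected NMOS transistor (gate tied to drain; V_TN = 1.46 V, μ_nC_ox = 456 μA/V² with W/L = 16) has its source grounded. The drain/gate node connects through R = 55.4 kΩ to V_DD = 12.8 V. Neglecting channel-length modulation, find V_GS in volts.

V_GS = 1.69 V

With gate tied to drain, V_GS = V_DS ≥ V_GS − V_TN, so the device is in saturation.
k_n = μ_nC_ox · (W/L) = 7.296 mA/V².
KCL at the drain: ½ k_n (V_GS − V_TN)² = (V_DD − V_GS)/R.
Let x = V_GS − 1.46. Then 202 x² + x − 11.34 = 0, giving x = 0.234 V (positive root), so V_GS = 1.69 V.
I_D = (V_DD − V_GS)/R = (12.8 − 1.69) / 55.4 = 0.2 mA.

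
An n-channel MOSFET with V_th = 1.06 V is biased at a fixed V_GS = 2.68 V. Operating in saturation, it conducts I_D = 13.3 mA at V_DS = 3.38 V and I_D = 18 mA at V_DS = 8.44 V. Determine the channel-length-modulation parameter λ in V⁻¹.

With V_GS fixed, I_D ∝ (1 + λ V_DS) in saturation, so I_D2/I_D1 = (1 + λ V_DS2)/(1 + λ V_DS1).
18/13.3 = 1.353 = (1 + 8.44 λ)/(1 + 3.38 λ).
Solving: λ (I_D1 V_DS2 − I_D2 V_DS1) = I_D2 − I_D1, so λ = (18 − 13.3) / (13.3 × 8.44 − 18 × 3.38) = 4.7 / 51.4 = 0.0914 V⁻¹.

λ = 0.0914 V⁻¹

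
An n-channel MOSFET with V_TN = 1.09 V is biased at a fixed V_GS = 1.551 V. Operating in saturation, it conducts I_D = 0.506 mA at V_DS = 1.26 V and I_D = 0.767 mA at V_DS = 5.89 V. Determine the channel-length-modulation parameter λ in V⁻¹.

λ = 0.130 V⁻¹

With V_GS fixed, I_D ∝ (1 + λ V_DS) in saturation, so I_D2/I_D1 = (1 + λ V_DS2)/(1 + λ V_DS1).
0.767/0.506 = 1.516 = (1 + 5.89 λ)/(1 + 1.26 λ).
Solving: λ (I_D1 V_DS2 − I_D2 V_DS1) = I_D2 − I_D1, so λ = (0.767 − 0.506) / (0.506 × 5.89 − 0.767 × 1.26) = 0.261 / 2.01 = 0.13 V⁻¹.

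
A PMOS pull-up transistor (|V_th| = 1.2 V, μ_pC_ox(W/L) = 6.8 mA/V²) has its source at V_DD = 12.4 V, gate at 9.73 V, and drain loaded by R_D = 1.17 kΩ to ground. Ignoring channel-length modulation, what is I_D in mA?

I_D = 7.35 mA

V_SG = V_DD − V_G = 12.4 − 9.73 = 2.67 V, so V_ov = 2.67 − 1.2 = 1.47 V.
Assume saturation: I_D = ½ k_p V_ov² = 0.5 × 6.8 × 1.47² = 7.35 mA, giving V_SD = V_DD − I_D R_D = 12.4 − 7.35 × 1.17 = 3.8 V.
V_SD = 3.8 V ≥ V_ov = 1.47 V, confirming saturation.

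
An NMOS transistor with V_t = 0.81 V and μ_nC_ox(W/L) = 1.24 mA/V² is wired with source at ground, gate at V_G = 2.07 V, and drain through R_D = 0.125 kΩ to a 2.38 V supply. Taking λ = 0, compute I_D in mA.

V_GS = V_G = 2.07 V, so V_ov = 2.07 − 0.81 = 1.26 V.
Assume saturation: I_D = ½ k_n V_ov² = 0.5 × 1.24 × 1.26² = 0.984 mA, giving V_DS = V_DD − I_D R_D = 2.38 − 0.984 × 0.125 = 2.26 V.
V_DS = 2.26 V ≥ V_ov = 1.26 V, confirming saturation.

I_D = 0.984 mA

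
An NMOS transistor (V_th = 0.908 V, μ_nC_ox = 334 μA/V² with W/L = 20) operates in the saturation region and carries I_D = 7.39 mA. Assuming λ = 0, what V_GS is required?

k_n = μ_nC_ox · (W/L) = 6.68 mA/V².
In saturation I_D = ½ k_n (V_GS − V_th)², so V_GS − V_th = √(2 I_D / k_n) = √(2 × 7.39 / 6.68) = 1.49 V.
V_GS = 0.908 + 1.49 = 2.4 V.

V_GS = 2.40 V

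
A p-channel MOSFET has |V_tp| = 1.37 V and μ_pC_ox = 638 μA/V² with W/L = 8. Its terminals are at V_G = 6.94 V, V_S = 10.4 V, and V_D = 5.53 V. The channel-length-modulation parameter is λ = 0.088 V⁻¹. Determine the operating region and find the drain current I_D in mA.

V_SG = V_S − V_G = 10.4 − 6.94 = 3.46 V; V_SD = V_S − V_D = 10.4 − 5.53 = 4.87 V.
k_p = μ_pC_ox · (W/L) = 5.104 mA/V².
V_ov = V_SG − |V_tp| = 3.46 − 1.37 = 2.09 V.
Since V_SD = 4.87 V ≥ V_ov = 2.09 V, the device is in saturation.
I_D = ½ k_p V_ov² (1 + λ V_SD) = 0.5 × 5.104 × 2.09² × (1 + 0.088 × 4.87) = 15.9 mA.

Saturation; I_D = 15.9 mA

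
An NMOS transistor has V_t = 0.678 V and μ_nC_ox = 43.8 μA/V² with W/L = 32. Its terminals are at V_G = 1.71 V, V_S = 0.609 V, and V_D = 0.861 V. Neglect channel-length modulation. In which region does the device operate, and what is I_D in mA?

Triode; I_D = 0.105 mA

V_GS = V_G − V_S = 1.71 − 0.609 = 1.1 V; V_DS = V_D − V_S = 0.861 − 0.609 = 0.252 V.
k_n = μ_nC_ox · (W/L) = 1.402 mA/V².
V_ov = V_GS − V_t = 1.1 − 0.678 = 0.423 V.
Since V_DS = 0.252 V < V_ov = 0.423 V, the device is in the triode region.
I_D = k_n [V_ov · V_DS − ½ V_DS²] = 1.402 × [0.423 × 0.252 − 0.5 × 0.252²] = 0.105 mA.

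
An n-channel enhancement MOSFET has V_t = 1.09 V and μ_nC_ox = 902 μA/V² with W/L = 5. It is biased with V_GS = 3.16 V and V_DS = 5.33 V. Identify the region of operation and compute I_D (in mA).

k_n = μ_nC_ox · (W/L) = 4.51 mA/V².
V_ov = V_GS − V_t = 3.16 − 1.09 = 2.07 V.
Since V_DS = 5.33 V ≥ V_ov = 2.07 V, the device is in saturation.
I_D = ½ k_n V_ov² = 0.5 × 4.51 × 2.07² = 9.66 mA.

Saturation; I_D = 9.66 mA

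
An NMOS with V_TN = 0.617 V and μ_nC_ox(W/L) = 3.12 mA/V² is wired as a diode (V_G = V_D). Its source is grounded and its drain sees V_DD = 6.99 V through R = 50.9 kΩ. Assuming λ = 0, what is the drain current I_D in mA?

I_D = 0.120 mA

With gate tied to drain, V_GS = V_DS ≥ V_GS − V_TN, so the device is in saturation.
KCL at the drain: ½ k_n (V_GS − V_TN)² = (V_DD − V_GS)/R.
Let x = V_GS − 0.617. Then 79.4 x² + x − 6.373 = 0, giving x = 0.277 V (positive root), so V_GS = 0.894 V.
I_D = (V_DD − V_GS)/R = (6.99 − 0.894) / 50.9 = 0.12 mA.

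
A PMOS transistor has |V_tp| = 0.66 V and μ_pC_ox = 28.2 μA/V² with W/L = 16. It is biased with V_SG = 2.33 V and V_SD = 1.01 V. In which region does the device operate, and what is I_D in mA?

Triode; I_D = 0.531 mA

k_p = μ_pC_ox · (W/L) = 0.4512 mA/V².
V_ov = V_SG − |V_tp| = 2.33 − 0.66 = 1.67 V.
Since V_SD = 1.01 V < V_ov = 1.67 V, the device is in the triode region.
I_D = k_p [V_ov · V_SD − ½ V_SD²] = 0.4512 × [1.67 × 1.01 − 0.5 × 1.01²] = 0.531 mA.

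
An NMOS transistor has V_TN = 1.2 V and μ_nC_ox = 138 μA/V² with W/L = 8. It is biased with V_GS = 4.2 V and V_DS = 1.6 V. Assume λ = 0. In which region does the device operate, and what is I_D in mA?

k_n = μ_nC_ox · (W/L) = 1.104 mA/V².
V_ov = V_GS − V_TN = 4.2 − 1.2 = 3 V.
Since V_DS = 1.6 V < V_ov = 3 V, the device is in the triode region.
I_D = k_n [V_ov · V_DS − ½ V_DS²] = 1.104 × [3 × 1.6 − 0.5 × 1.6²] = 3.89 mA.

Triode; I_D = 3.89 mA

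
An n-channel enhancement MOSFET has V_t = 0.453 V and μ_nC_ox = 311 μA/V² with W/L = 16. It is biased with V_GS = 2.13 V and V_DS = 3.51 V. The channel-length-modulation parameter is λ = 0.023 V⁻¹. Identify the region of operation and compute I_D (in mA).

k_n = μ_nC_ox · (W/L) = 4.976 mA/V².
V_ov = V_GS − V_t = 2.13 − 0.453 = 1.68 V.
Since V_DS = 3.51 V ≥ V_ov = 1.68 V, the device is in saturation.
I_D = ½ k_n V_ov² (1 + λ V_DS) = 0.5 × 4.976 × 1.68² × (1 + 0.023 × 3.51) = 7.56 mA.

Saturation; I_D = 7.56 mA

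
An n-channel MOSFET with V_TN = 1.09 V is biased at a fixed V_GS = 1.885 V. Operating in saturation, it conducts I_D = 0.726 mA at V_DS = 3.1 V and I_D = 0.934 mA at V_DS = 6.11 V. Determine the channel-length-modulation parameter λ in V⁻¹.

With V_GS fixed, I_D ∝ (1 + λ V_DS) in saturation, so I_D2/I_D1 = (1 + λ V_DS2)/(1 + λ V_DS1).
0.934/0.726 = 1.287 = (1 + 6.11 λ)/(1 + 3.1 λ).
Solving: λ (I_D1 V_DS2 − I_D2 V_DS1) = I_D2 − I_D1, so λ = (0.934 − 0.726) / (0.726 × 6.11 − 0.934 × 3.1) = 0.208 / 1.54 = 0.135 V⁻¹.

λ = 0.135 V⁻¹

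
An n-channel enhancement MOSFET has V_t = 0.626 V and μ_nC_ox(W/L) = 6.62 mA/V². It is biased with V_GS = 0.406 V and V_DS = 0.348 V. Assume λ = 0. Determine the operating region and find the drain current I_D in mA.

V_GS = 0.406 V < V_t = 0.626 V, so the transistor is in cutoff.

Cutoff; I_D = 0 mA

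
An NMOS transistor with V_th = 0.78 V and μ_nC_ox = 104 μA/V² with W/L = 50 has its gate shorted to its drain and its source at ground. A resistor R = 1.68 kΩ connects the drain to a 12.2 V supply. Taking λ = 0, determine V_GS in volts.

With gate tied to drain, V_GS = V_DS ≥ V_GS − V_th, so the device is in saturation.
k_n = μ_nC_ox · (W/L) = 5.2 mA/V².
KCL at the drain: ½ k_n (V_GS − V_th)² = (V_DD − V_GS)/R.
Let x = V_GS − 0.78. Then 4.37 x² + x − 11.42 = 0, giving x = 1.51 V (positive root), so V_GS = 2.29 V.
I_D = (V_DD − V_GS)/R = (12.2 − 2.29) / 1.68 = 5.9 mA.

V_GS = 2.29 V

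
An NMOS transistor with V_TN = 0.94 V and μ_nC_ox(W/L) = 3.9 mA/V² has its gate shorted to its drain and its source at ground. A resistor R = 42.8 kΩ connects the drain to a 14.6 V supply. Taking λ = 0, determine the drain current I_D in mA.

With gate tied to drain, V_GS = V_DS ≥ V_GS − V_TN, so the device is in saturation.
KCL at the drain: ½ k_n (V_GS − V_TN)² = (V_DD − V_GS)/R.
Let x = V_GS − 0.94. Then 83.5 x² + x − 13.66 = 0, giving x = 0.399 V (positive root), so V_GS = 1.34 V.
I_D = (V_DD − V_GS)/R = (14.6 − 1.34) / 42.8 = 0.31 mA.

I_D = 0.310 mA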